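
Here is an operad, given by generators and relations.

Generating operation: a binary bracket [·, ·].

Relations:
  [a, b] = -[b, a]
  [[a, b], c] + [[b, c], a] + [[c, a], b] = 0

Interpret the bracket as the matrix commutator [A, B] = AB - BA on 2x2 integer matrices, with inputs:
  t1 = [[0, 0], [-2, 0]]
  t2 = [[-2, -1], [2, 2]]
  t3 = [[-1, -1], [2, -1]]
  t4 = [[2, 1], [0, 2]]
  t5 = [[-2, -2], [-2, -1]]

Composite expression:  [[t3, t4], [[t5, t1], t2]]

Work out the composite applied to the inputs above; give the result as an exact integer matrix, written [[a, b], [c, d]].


[[0, 32], [-32, 0]]

[t3, t4] = [[-2, 0], [0, 2]]
[t5, t1] = [[4, 0], [-2, -4]]
[[t5, t1], t2] = [[-2, -8], [-8, 2]]
[[t3, t4], [[t5, t1], t2]] = [[0, 32], [-32, 0]]


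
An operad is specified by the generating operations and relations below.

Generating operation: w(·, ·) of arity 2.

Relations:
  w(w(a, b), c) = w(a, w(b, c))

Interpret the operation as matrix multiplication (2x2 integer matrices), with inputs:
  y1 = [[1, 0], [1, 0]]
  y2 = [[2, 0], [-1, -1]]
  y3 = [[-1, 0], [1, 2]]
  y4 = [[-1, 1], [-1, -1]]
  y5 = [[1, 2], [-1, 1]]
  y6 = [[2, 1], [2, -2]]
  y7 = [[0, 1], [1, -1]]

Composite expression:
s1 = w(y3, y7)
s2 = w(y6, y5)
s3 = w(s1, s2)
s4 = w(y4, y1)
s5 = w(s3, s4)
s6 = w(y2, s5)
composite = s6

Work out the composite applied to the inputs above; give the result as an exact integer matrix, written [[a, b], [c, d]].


[[8, 0], [12, 0]]

w(y3, y7) = [[0, -1], [2, -1]]
w(y6, y5) = [[1, 5], [4, 2]]
w(w(y3, y7), w(y6, y5)) = [[-4, -2], [-2, 8]]
w(y4, y1) = [[0, 0], [-2, 0]]
w(w(w(y3, y7), w(y6, y5)), w(y4, y1)) = [[4, 0], [-16, 0]]
w(y2, w(w(w(y3, y7), w(y6, y5)), w(y4, y1))) = [[8, 0], [12, 0]]


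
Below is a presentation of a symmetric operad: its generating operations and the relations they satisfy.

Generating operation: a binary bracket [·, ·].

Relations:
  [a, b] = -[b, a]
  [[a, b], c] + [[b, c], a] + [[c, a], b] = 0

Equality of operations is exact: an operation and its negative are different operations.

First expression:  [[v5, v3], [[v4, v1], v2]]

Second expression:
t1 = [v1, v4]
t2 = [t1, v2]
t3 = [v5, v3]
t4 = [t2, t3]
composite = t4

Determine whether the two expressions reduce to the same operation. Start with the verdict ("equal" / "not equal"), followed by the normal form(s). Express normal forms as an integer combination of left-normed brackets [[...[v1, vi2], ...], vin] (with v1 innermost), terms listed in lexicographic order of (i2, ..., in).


The first expression, normalized: -[[[[v1, v4], v2], v3], v5] + [[[[v1, v4], v2], v5], v3]
The second expression, normalized: -[[[[v1, v4], v2], v3], v5] + [[[[v1, v4], v2], v5], v3]
Identical normal forms: equal.

equal — both sides give -[[[[v1, v4], v2], v3], v5] + [[[[v1, v4], v2], v5], v3]


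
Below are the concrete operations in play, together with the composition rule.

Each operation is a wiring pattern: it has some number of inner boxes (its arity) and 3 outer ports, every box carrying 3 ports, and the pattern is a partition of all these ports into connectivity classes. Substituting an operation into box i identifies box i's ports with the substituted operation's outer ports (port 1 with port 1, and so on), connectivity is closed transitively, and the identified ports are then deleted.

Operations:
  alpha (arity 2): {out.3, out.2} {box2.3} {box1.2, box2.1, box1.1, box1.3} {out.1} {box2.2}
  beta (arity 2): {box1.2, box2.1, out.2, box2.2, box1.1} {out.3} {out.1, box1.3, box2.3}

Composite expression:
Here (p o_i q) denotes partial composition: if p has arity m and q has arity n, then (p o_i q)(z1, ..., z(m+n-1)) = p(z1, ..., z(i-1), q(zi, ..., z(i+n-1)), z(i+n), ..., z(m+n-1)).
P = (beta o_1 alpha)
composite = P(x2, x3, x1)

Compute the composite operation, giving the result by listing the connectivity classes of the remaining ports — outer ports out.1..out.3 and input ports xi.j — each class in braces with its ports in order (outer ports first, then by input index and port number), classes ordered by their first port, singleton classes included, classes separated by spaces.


{out.1, out.2, x1.1, x1.2, x1.3} {out.3} {x2.1, x2.2, x2.3, x3.1} {x3.2} {x3.3}

After gluing at beta, chains via deleted ports link the x-ports.
the subtree at alpha composes to {out.1} {out.2, out.3} {x2.1, x2.2, x2.3, x3.1} {x3.2} {x3.3} on (x2, x3); out.j = own outer ports
the subtree at beta composes to {out.1, out.2, x1.1, x1.2, x1.3} {out.3} {x2.1, x2.2, x2.3, x3.1} {x3.2} {x3.3} on (x2, x3, x1); out.j = own outer ports


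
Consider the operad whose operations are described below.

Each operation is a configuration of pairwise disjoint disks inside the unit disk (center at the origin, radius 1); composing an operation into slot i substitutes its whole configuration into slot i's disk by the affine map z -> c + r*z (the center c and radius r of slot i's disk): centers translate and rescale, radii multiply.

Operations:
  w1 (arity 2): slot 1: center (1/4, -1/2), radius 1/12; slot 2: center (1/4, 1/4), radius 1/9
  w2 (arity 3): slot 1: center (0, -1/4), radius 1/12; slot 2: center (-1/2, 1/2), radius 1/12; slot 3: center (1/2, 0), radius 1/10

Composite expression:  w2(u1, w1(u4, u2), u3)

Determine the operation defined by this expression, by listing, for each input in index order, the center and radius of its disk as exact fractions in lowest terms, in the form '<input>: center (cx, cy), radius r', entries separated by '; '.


Below w2, radii multiply path by path; the u-disk centers shift.
u1 passes through 1 substitution, ending at center (0, -1/4), radius 1/12
u4 passes through 2 substitutions, ending at center (-23/48, 11/24), radius 1/144
u2 passes through 2 substitutions, ending at center (-23/48, 25/48), radius 1/108
u3 passes through 1 substitution, ending at center (1/2, 0), radius 1/10

u1: center (0, -1/4), radius 1/12; u2: center (-23/48, 25/48), radius 1/108; u3: center (1/2, 0), radius 1/10; u4: center (-23/48, 11/24), radius 1/144


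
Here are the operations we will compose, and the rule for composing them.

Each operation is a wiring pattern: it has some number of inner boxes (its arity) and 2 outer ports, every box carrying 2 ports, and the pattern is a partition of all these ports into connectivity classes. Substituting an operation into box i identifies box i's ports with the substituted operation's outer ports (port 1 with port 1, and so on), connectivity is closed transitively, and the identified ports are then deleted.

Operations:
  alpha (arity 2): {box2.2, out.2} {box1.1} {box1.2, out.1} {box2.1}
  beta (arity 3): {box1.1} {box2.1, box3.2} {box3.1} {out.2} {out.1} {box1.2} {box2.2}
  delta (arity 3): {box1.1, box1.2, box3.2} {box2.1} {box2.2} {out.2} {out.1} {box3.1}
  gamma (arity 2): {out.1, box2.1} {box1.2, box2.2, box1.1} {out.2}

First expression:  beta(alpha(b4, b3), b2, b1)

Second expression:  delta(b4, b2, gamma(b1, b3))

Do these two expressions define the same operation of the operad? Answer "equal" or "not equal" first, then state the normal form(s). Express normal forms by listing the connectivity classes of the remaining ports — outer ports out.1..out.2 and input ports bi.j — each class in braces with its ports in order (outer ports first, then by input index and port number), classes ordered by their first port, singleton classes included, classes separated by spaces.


not equal; the first gives {out.1} {out.2} {b1.1} {b1.2, b2.1} {b2.2} {b3.1} {b3.2} {b4.1} {b4.2} and the second {out.1} {out.2} {b1.1, b1.2, b3.2} {b2.1} {b2.2} {b3.1} {b4.1, b4.2}

Normal form of the first expression: {out.1} {out.2} {b1.1} {b1.2, b2.1} {b2.2} {b3.1} {b3.2} {b4.1} {b4.2}
Normal form of the second expression: {out.1} {out.2} {b1.1, b1.2, b3.2} {b2.1} {b2.2} {b3.1} {b4.1, b4.2}
Distinct normal forms: not equal.


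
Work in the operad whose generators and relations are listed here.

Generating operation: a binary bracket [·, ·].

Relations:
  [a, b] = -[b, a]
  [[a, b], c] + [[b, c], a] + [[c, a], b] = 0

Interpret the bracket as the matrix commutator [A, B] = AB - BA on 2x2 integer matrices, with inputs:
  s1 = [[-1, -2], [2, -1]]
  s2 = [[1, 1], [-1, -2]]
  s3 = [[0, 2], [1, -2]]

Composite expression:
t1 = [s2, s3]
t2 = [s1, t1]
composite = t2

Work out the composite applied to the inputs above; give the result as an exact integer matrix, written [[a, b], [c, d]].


[s2, s3] = [[3, 4], [-5, -3]]
[s1, [s2, s3]] = [[2, 12], [12, -2]]

[[2, 12], [12, -2]]


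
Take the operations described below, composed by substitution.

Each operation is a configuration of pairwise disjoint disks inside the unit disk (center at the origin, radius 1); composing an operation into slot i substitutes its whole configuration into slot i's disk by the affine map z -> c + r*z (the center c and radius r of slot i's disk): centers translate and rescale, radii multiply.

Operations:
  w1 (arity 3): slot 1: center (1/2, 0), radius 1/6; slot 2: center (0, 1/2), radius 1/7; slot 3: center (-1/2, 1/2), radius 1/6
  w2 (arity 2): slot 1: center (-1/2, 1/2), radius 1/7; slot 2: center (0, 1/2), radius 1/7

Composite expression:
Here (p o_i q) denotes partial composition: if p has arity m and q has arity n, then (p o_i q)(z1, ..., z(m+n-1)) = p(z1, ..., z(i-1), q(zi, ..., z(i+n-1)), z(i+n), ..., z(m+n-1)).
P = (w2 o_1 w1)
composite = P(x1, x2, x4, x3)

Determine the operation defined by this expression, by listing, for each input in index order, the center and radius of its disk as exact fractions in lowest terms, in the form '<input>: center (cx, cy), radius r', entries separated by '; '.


Each x-disk chains the slot maps above it in w2; radii multiply.
x1 passes through 2 substitutions, ending at center (-3/7, 1/2), radius 1/42
x2 passes through 2 substitutions, ending at center (-1/2, 4/7), radius 1/49
x4 passes through 2 substitutions, ending at center (-4/7, 4/7), radius 1/42
x3 passes through 1 substitution, ending at center (0, 1/2), radius 1/7

x1: center (-3/7, 1/2), radius 1/42; x2: center (-1/2, 4/7), radius 1/49; x3: center (0, 1/2), radius 1/7; x4: center (-4/7, 4/7), radius 1/42


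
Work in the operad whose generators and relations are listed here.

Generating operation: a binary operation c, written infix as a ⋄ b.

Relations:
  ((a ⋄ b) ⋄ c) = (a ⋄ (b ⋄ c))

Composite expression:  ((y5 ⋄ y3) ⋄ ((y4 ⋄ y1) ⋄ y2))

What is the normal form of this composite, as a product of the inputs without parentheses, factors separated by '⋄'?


y5 ⋄ y3 ⋄ y4 ⋄ y1 ⋄ y2


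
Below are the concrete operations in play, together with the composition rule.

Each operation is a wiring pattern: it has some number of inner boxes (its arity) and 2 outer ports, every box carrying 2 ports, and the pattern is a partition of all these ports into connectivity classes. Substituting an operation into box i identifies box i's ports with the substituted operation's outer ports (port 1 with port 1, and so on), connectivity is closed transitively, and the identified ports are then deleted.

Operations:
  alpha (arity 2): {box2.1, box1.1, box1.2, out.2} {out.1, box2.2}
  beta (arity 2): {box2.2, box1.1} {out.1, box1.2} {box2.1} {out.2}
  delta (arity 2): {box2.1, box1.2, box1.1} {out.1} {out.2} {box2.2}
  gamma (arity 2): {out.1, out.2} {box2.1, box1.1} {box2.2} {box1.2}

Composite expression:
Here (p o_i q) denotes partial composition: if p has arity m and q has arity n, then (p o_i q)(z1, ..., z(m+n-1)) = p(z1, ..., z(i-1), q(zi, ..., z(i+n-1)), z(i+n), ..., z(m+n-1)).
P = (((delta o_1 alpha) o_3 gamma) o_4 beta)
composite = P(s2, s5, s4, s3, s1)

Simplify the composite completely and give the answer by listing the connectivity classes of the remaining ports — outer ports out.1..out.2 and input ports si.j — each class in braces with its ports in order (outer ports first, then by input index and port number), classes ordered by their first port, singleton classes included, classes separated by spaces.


Substituting into delta glues patterns; closure does the rest.
through alpha, on inputs (s2, s5): {out.1, s5.2} {out.2, s2.1, s2.2, s5.1} (out.j = stage outer ports)
through beta, on inputs (s3, s1): {out.1, s3.2} {out.2} {s1.1} {s1.2, s3.1} (out.j = stage outer ports)
through gamma, on inputs (s4, s3, s1): {out.1, out.2} {s1.1} {s1.2, s3.1} {s3.2, s4.1} {s4.2} (out.j = stage outer ports)
through delta, on inputs (s2, s5, s4, s3, s1): {out.1} {out.2} {s1.1} {s1.2, s3.1} {s2.1, s2.2, s5.1, s5.2} {s3.2, s4.1} {s4.2} (out.j = stage outer ports)

{out.1} {out.2} {s1.1} {s1.2, s3.1} {s2.1, s2.2, s5.1, s5.2} {s3.2, s4.1} {s4.2}


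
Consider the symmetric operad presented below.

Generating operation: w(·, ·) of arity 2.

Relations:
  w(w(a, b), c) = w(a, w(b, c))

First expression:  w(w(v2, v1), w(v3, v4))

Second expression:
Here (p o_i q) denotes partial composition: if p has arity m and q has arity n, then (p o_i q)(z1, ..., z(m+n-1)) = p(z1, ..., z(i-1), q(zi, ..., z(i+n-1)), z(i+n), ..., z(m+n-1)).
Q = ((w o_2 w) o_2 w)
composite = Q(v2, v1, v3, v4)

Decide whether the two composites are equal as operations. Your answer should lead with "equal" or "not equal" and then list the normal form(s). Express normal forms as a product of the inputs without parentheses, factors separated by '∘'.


equal; the common form is v2 ∘ v1 ∘ v3 ∘ v4

The first composite normalizes to v2 ∘ v1 ∘ v3 ∘ v4
The second composite normalizes to v2 ∘ v1 ∘ v3 ∘ v4
Identical normal forms: equal.


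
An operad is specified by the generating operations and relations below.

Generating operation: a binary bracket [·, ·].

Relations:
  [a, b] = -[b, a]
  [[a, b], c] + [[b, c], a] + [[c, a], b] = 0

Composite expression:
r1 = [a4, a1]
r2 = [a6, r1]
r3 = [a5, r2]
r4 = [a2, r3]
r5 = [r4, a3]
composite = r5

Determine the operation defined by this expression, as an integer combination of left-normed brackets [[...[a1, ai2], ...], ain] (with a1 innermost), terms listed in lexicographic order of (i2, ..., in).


[[[[[a1, a4], a6], a5], a2], a3]

Expand each bracket as ab - ba; the a1-initial words give the coefficients.
Composite bracket: [[a2, [a5, [a6, [a4, a1]]]], a3]
Under [a, b] = ab - ba we get 32 signed associative words (2^5 = 32).
Keep just the words that open with a1:
  the word a1a4a6a5a2a3 carries sign +1 and contributes +[[[[[a1, a4], a6], a5], a2], a3]


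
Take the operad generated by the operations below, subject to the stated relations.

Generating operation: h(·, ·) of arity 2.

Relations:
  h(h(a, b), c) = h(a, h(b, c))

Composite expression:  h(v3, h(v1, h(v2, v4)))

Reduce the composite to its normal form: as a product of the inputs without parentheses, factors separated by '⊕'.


v3 ⊕ v1 ⊕ v2 ⊕ v4

Every regrouping of h is equal, so read the v-inputs in written order.
h(v2, v4) collapses to v2 ⊕ v4
h(v1, h(v2, v4)) collapses to v1 ⊕ v2 ⊕ v4
h(v3, h(v1, h(v2, v4))) collapses to v3 ⊕ v1 ⊕ v2 ⊕ v4


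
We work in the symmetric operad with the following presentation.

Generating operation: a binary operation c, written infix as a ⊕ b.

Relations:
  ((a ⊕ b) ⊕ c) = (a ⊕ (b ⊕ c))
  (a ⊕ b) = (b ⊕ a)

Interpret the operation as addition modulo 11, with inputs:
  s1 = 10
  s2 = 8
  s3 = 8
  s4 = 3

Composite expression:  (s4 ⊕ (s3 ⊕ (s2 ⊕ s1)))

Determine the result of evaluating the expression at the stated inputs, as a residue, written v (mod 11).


7 (mod 11)

(s2 ⊕ s1) = 7
(s3 ⊕ (s2 ⊕ s1)) = 4
(s4 ⊕ (s3 ⊕ (s2 ⊕ s1))) = 7


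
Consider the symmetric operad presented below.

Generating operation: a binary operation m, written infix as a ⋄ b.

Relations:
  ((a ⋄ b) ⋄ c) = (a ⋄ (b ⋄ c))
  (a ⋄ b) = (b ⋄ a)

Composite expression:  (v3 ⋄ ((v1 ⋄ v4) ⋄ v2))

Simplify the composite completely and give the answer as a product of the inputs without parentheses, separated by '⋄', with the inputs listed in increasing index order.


v1 ⋄ v2 ⋄ v3 ⋄ v4


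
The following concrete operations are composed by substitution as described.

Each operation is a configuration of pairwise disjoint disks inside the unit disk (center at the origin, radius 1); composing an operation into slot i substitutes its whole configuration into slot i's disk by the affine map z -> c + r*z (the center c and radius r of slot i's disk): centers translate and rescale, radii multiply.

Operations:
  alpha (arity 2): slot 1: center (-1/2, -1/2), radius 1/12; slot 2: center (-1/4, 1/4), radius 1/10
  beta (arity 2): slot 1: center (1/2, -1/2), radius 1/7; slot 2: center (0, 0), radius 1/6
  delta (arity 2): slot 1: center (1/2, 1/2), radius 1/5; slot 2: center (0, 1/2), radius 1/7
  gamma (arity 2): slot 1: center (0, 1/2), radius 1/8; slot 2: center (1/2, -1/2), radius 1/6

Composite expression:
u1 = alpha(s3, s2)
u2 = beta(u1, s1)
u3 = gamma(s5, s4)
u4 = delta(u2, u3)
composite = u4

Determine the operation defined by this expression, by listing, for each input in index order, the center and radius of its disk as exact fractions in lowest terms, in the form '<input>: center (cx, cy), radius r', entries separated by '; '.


Each s-disk chains the slot maps above it in delta; radii multiply.
s3 passes through 3 substitutions, ending at center (41/70, 27/70), radius 1/420
s2 passes through 3 substitutions, ending at center (83/140, 57/140), radius 1/350
s1 passes through 2 substitutions, ending at center (1/2, 1/2), radius 1/30
s5 passes through 2 substitutions, ending at center (0, 4/7), radius 1/56
s4 passes through 2 substitutions, ending at center (1/14, 3/7), radius 1/42

s1: center (1/2, 1/2), radius 1/30; s2: center (83/140, 57/140), radius 1/350; s3: center (41/70, 27/70), radius 1/420; s4: center (1/14, 3/7), radius 1/42; s5: center (0, 4/7), radius 1/56


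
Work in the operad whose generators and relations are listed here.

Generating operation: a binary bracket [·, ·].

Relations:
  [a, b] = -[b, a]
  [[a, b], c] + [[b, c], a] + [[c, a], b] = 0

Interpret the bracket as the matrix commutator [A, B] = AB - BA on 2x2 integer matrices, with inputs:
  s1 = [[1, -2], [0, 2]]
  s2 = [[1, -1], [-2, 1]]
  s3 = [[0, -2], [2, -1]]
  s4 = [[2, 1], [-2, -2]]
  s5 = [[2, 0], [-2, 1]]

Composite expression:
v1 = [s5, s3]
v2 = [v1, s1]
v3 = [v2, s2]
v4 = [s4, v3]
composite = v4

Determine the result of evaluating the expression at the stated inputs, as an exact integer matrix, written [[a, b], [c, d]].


[s5, s3] = [[-4, -2], [-4, 4]]
[[s5, s3], s1] = [[-8, 14], [4, 8]]
[[[s5, s3], s1], s2] = [[-24, 16], [-32, 24]]
[s4, [[[s5, s3], s1], s2]] = [[0, 112], [224, 0]]

[[0, 112], [224, 0]]


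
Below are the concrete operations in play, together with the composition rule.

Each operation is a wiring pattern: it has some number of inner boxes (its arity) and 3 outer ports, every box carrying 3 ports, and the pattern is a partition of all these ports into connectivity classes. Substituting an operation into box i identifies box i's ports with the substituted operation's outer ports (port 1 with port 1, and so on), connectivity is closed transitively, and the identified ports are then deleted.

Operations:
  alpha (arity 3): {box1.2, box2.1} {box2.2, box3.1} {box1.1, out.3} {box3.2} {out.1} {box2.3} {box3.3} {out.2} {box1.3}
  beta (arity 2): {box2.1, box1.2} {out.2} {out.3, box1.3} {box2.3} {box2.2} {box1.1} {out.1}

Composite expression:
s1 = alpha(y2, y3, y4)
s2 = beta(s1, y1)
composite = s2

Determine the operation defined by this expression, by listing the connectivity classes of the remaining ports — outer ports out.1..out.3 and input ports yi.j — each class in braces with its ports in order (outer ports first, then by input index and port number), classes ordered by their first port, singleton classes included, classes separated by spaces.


{out.1} {out.2} {out.3, y2.1} {y1.1} {y1.2} {y1.3} {y2.2, y3.1} {y2.3} {y3.2, y4.1} {y3.3} {y4.2} {y4.3}

Reachability decides: close wires over beta-identified ports.
composing alpha on (y2, y3, y4), with out.j its own outer ports: {out.1} {out.2} {out.3, y2.1} {y2.2, y3.1} {y2.3} {y3.2, y4.1} {y3.3} {y4.2} {y4.3}
composing beta on (y2, y3, y4, y1), with out.j its own outer ports: {out.1} {out.2} {out.3, y2.1} {y1.1} {y1.2} {y1.3} {y2.2, y3.1} {y2.3} {y3.2, y4.1} {y3.3} {y4.2} {y4.3}


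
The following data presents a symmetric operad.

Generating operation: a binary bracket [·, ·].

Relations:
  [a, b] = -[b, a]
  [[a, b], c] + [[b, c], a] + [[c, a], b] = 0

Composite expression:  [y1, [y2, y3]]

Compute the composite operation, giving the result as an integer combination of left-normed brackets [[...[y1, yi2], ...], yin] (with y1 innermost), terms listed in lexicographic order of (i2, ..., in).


In the tensor algebra, words opening y1 carry the y1-anchored form.
Composite bracket: [y1, [y2, y3]]
Expanding via [a, b] = ab - ba: 4 signed words (2^2 = 4).
Only words starting with y1 matter:
  from y1y2y3, sign +1: term +[[y1, y2], y3]
  from y1y3y2, sign -1: term -[[y1, y3], y2]

[[y1, y2], y3] - [[y1, y3], y2]


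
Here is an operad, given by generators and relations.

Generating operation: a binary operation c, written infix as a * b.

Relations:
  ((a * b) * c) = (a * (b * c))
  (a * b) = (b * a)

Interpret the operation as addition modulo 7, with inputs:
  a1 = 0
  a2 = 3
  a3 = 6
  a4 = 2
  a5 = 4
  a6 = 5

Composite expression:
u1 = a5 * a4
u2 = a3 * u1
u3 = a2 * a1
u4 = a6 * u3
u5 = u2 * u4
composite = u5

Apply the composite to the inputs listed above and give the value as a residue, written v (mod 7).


6 (mod 7)

(a5 * a4) = 6
(a3 * (a5 * a4)) = 5
(a2 * a1) = 3
(a6 * (a2 * a1)) = 1
((a3 * (a5 * a4)) * (a6 * (a2 * a1))) = 6


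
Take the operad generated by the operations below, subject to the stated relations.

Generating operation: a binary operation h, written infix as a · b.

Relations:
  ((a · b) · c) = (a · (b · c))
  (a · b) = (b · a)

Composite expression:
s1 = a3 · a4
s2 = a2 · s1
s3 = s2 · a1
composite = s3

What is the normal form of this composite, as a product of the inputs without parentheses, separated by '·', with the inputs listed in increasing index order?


a1 · a2 · a3 · a4


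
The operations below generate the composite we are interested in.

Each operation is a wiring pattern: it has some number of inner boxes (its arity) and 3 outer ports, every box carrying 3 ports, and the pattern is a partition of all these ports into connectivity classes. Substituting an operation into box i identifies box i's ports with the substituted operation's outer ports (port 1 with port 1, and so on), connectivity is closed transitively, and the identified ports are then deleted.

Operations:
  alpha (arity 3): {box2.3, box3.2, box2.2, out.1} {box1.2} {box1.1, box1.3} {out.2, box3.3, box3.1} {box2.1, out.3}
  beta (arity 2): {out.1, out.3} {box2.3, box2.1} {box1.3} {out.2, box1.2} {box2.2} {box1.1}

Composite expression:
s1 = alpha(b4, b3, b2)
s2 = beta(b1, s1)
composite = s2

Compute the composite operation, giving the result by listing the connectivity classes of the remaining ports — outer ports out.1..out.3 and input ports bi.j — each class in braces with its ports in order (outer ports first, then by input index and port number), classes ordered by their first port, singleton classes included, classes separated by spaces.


{out.1, out.3} {out.2, b1.2} {b1.1} {b1.3} {b2.1, b2.3} {b2.2, b3.1, b3.2, b3.3} {b4.1, b4.3} {b4.2}

Two ports join when wires chain via beta-identified ports.
the subtree at alpha composes to {out.1, b2.2, b3.2, b3.3} {out.2, b2.1, b2.3} {out.3, b3.1} {b4.1, b4.3} {b4.2} on (b4, b3, b2); out.j = own outer ports
the subtree at beta composes to {out.1, out.3} {out.2, b1.2} {b1.1} {b1.3} {b2.1, b2.3} {b2.2, b3.1, b3.2, b3.3} {b4.1, b4.3} {b4.2} on (b1, b4, b3, b2); out.j = own outer ports


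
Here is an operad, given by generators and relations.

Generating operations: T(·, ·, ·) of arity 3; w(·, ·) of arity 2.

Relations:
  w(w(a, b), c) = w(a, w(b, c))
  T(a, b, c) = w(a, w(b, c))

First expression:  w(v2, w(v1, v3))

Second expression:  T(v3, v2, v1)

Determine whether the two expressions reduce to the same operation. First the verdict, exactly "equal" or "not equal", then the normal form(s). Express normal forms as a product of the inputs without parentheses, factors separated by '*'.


not equal; first: v2 * v1 * v3; second: v3 * v2 * v1


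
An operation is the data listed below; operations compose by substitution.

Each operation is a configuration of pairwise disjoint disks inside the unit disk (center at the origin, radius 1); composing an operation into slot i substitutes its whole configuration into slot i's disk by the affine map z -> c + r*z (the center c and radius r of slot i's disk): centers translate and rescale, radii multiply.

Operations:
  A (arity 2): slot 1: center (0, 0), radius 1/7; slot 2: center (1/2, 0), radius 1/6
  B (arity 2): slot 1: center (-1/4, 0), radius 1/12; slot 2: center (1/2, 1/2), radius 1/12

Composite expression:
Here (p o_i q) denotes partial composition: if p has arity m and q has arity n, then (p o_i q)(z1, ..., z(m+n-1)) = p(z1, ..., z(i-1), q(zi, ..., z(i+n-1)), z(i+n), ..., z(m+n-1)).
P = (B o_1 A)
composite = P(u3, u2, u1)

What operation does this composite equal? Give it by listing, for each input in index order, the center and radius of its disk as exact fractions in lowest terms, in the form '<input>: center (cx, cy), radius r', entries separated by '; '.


u1: center (1/2, 1/2), radius 1/12; u2: center (-5/24, 0), radius 1/72; u3: center (-1/4, 0), radius 1/84

Below B, radii multiply path by path; the u-disk centers shift.
for u3, the 2-step affine chain lands on center (-1/4, 0), radius 1/84
for u2, the 2-step affine chain lands on center (-5/24, 0), radius 1/72
for u1, the 1-step affine chain lands on center (1/2, 1/2), radius 1/12


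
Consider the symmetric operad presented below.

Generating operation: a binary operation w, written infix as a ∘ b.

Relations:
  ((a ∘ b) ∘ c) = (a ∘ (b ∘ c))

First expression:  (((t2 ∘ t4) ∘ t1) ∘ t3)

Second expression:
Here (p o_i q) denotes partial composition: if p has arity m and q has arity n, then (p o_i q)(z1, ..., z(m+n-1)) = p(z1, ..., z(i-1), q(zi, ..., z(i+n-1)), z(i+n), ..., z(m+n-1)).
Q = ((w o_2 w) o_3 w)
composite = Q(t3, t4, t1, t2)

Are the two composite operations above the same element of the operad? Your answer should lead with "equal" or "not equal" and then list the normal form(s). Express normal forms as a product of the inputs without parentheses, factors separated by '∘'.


not equal — first t2 ∘ t4 ∘ t1 ∘ t3, second t3 ∘ t4 ∘ t1 ∘ t2

The first expression reduces to t2 ∘ t4 ∘ t1 ∘ t3
The second expression reduces to t3 ∘ t4 ∘ t1 ∘ t2
Different reductions; not equal.


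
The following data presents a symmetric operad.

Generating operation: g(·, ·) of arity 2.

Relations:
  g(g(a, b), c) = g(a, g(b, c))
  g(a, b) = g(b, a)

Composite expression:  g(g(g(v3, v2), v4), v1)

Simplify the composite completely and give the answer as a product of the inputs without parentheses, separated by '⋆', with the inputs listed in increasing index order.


v1 ⋆ v2 ⋆ v3 ⋆ v4

Both nesting and order wash out for g; what remains is which v's occur.
g(v3, v2) collapses to v3 ⋆ v2
g(g(v3, v2), v4) collapses to v3 ⋆ v2 ⋆ v4
g(g(g(v3, v2), v4), v1) collapses to v3 ⋆ v2 ⋆ v4 ⋆ v1
putting the inputs in ascending order: v1 ⋆ v2 ⋆ v3 ⋆ v4


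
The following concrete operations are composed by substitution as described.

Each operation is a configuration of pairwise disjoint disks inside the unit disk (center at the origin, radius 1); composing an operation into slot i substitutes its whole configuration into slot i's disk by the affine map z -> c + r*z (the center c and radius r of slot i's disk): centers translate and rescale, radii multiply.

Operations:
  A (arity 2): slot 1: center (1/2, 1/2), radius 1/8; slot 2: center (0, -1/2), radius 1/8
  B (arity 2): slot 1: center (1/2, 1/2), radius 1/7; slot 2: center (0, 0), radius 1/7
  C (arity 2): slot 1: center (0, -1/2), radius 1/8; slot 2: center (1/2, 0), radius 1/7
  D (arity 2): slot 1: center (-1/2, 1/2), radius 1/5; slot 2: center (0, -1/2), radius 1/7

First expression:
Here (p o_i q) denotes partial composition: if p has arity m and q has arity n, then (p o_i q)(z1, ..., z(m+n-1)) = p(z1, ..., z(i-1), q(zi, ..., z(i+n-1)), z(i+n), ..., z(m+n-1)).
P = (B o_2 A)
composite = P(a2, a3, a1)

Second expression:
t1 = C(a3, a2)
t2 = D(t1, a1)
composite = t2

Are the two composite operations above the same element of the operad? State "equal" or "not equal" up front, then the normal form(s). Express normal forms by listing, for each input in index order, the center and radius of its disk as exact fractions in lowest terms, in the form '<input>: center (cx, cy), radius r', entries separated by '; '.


not equal; the first gives a1: center (0, -1/14), radius 1/56; a2: center (1/2, 1/2), radius 1/7; a3: center (1/14, 1/14), radius 1/56 and the second a1: center (0, -1/2), radius 1/7; a2: center (-2/5, 1/2), radius 1/35; a3: center (-1/2, 2/5), radius 1/40

In normal form, the first expression is a1: center (0, -1/14), radius 1/56; a2: center (1/2, 1/2), radius 1/7; a3: center (1/14, 1/14), radius 1/56
In normal form, the second expression is a1: center (0, -1/2), radius 1/7; a2: center (-2/5, 1/2), radius 1/35; a3: center (-1/2, 2/5), radius 1/40
No match — not equal.


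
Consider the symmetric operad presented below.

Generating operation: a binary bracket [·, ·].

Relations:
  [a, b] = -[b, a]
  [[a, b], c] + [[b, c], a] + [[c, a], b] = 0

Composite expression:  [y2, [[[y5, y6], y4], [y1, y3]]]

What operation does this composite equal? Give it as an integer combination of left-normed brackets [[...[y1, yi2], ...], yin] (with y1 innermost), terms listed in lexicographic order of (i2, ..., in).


Skip Jacobi rewriting: expand, keep y1-initial words, read off terms.
Composite bracket: [y2, [[[y5, y6], y4], [y1, y3]]]
Each bracket splits as ab - ba, giving 32 signed words (2^5 = 32).
Coefficients come from the y1-initial words:
  the word y1y3y4y5y6y2 carries sign -1 and contributes -[[[[[y1, y3], y4], y5], y6], y2]
  the word y1y3y4y6y5y2 carries sign +1 and contributes +[[[[[y1, y3], y4], y6], y5], y2]
  the word y1y3y5y6y4y2 carries sign +1 and contributes +[[[[[y1, y3], y5], y6], y4], y2]
  the word y1y3y6y5y4y2 carries sign -1 and contributes -[[[[[y1, y3], y6], y5], y4], y2]

-[[[[[y1, y3], y4], y5], y6], y2] + [[[[[y1, y3], y4], y6], y5], y2] + [[[[[y1, y3], y5], y6], y4], y2] - [[[[[y1, y3], y6], y5], y4], y2]


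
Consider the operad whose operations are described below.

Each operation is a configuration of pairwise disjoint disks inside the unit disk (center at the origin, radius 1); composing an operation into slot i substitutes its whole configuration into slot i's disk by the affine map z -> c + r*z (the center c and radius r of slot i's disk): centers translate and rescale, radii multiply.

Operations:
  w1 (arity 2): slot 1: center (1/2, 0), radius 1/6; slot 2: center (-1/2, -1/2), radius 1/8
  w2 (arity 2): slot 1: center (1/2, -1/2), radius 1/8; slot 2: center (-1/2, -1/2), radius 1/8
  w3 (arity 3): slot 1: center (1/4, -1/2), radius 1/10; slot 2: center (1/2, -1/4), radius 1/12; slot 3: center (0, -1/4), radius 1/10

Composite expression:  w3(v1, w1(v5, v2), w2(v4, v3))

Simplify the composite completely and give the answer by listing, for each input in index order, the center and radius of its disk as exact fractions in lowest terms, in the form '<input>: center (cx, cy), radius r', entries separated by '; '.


v1: center (1/4, -1/2), radius 1/10; v2: center (11/24, -7/24), radius 1/96; v3: center (-1/20, -3/10), radius 1/80; v4: center (1/20, -3/10), radius 1/80; v5: center (13/24, -1/4), radius 1/72

Nesting under w3 composes maps z -> c + r*z down each v-path.
input v1: applying the 1 nested substitution gives center (1/4, -1/2), radius 1/10
input v5: applying the 2 nested substitutions gives center (13/24, -1/4), radius 1/72
input v2: applying the 2 nested substitutions gives center (11/24, -7/24), radius 1/96
input v4: applying the 2 nested substitutions gives center (1/20, -3/10), radius 1/80
input v3: applying the 2 nested substitutions gives center (-1/20, -3/10), radius 1/80


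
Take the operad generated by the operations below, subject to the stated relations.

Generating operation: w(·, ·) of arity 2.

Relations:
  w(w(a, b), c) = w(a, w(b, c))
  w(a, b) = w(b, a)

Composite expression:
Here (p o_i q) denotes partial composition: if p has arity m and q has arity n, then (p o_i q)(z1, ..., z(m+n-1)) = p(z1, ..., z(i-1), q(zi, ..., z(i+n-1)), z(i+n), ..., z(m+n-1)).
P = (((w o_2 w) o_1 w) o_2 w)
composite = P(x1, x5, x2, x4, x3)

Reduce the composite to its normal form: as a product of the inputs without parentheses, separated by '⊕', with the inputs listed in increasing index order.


x1 ⊕ x2 ⊕ x3 ⊕ x4 ⊕ x5

With w associative and commutative, the x-input set is all that matters.
w(x5, x2) spells out as x5 ⊕ x2
w(x1, w(x5, x2)) spells out as x1 ⊕ x5 ⊕ x2
w(x4, x3) spells out as x4 ⊕ x3
w(w(x1, w(x5, x2)), w(x4, x3)) spells out as x1 ⊕ x5 ⊕ x2 ⊕ x4 ⊕ x3
the factors in increasing index order: x1 ⊕ x2 ⊕ x3 ⊕ x4 ⊕ x5


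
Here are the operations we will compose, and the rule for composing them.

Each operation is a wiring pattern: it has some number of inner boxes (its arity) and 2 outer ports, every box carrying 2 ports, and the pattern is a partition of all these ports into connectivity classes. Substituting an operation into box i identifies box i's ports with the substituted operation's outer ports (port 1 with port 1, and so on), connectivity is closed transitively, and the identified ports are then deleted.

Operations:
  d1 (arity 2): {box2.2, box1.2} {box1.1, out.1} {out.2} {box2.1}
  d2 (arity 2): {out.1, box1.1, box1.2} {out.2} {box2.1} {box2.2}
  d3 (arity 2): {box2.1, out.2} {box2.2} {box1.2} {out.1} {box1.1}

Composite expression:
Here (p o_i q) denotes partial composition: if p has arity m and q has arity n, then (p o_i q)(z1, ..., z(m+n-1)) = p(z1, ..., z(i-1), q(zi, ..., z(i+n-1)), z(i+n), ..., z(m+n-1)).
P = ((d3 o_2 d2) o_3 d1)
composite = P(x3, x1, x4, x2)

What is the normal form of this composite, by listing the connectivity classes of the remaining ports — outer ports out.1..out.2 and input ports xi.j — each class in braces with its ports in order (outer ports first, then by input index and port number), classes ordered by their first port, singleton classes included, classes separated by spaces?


{out.1} {out.2, x1.1, x1.2} {x2.1} {x2.2, x4.2} {x3.1} {x3.2} {x4.1}

Two ports join when wires chain via d3-identified ports.
composing d1 on (x4, x2), with out.j its own outer ports: {out.1, x4.1} {out.2} {x2.1} {x2.2, x4.2}
composing d2 on (x1, x4, x2), with out.j its own outer ports: {out.1, x1.1, x1.2} {out.2} {x2.1} {x2.2, x4.2} {x4.1}
composing d3 on (x3, x1, x4, x2), with out.j its own outer ports: {out.1} {out.2, x1.1, x1.2} {x2.1} {x2.2, x4.2} {x3.1} {x3.2} {x4.1}


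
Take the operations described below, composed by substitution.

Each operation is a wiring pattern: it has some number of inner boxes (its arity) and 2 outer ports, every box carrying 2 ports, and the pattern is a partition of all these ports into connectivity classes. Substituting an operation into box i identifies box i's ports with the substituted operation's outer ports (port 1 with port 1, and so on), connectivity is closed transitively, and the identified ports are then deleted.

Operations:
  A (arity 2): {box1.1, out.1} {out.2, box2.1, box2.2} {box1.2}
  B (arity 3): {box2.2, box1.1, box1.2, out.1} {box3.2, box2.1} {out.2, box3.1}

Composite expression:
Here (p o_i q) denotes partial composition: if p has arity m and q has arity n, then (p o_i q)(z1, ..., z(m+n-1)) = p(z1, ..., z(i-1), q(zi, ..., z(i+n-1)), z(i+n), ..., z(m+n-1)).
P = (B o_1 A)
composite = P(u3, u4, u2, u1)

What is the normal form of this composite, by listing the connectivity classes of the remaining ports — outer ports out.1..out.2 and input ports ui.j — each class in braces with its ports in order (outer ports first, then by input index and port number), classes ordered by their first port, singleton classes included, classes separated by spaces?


{out.1, u2.2, u3.1, u4.1, u4.2} {out.2, u1.1} {u1.2, u2.1} {u3.2}


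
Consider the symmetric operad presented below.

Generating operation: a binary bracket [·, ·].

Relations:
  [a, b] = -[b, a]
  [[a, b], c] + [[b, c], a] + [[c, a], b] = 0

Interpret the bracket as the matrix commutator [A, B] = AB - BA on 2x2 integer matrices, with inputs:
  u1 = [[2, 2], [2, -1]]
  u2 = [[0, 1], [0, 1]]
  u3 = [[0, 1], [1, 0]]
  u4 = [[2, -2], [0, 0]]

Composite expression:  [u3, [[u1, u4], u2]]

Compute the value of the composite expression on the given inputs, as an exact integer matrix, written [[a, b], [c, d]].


[u1, u4] = [[4, -10], [4, -4]]
[[u1, u4], u2] = [[-4, -2], [-4, 4]]
[u3, [[u1, u4], u2]] = [[-2, 8], [-8, 2]]

[[-2, 8], [-8, 2]]


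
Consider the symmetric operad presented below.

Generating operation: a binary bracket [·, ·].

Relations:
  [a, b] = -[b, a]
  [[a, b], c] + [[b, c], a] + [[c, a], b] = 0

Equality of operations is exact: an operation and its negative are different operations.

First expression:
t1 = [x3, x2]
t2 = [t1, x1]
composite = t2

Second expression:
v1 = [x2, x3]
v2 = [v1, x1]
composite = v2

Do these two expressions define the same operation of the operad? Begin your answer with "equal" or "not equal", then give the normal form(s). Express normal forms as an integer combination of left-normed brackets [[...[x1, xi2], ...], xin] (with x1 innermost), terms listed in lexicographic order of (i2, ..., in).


The first expression, normalized: [[x1, x2], x3] - [[x1, x3], x2]
The second expression, normalized: -[[x1, x2], x3] + [[x1, x3], x2]
No match — not equal.

not equal; first: [[x1, x2], x3] - [[x1, x3], x2]; second: -[[x1, x2], x3] + [[x1, x3], x2]


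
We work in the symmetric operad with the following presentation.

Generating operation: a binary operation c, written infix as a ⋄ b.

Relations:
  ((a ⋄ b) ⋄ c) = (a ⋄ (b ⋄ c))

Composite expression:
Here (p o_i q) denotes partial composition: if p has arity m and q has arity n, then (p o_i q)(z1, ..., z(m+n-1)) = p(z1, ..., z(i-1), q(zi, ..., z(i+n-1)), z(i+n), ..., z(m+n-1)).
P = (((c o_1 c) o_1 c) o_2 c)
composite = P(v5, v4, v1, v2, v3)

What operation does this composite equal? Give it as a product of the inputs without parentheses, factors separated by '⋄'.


Associativity of c dissolves the nesting; only the v-input order survives.
(v4 ⋄ v1) unparenthesizes to v4 ⋄ v1
(v5 ⋄ (v4 ⋄ v1)) unparenthesizes to v5 ⋄ v4 ⋄ v1
((v5 ⋄ (v4 ⋄ v1)) ⋄ v2) unparenthesizes to v5 ⋄ v4 ⋄ v1 ⋄ v2
(((v5 ⋄ (v4 ⋄ v1)) ⋄ v2) ⋄ v3) unparenthesizes to v5 ⋄ v4 ⋄ v1 ⋄ v2 ⋄ v3

v5 ⋄ v4 ⋄ v1 ⋄ v2 ⋄ v3


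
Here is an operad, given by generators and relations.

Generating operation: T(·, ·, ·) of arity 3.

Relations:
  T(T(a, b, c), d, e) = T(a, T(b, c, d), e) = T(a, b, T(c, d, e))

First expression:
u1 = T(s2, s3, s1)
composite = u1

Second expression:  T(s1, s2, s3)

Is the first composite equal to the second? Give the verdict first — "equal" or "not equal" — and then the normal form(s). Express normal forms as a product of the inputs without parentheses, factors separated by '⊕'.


not equal; the first gives s2 ⊕ s3 ⊕ s1 and the second s1 ⊕ s2 ⊕ s3


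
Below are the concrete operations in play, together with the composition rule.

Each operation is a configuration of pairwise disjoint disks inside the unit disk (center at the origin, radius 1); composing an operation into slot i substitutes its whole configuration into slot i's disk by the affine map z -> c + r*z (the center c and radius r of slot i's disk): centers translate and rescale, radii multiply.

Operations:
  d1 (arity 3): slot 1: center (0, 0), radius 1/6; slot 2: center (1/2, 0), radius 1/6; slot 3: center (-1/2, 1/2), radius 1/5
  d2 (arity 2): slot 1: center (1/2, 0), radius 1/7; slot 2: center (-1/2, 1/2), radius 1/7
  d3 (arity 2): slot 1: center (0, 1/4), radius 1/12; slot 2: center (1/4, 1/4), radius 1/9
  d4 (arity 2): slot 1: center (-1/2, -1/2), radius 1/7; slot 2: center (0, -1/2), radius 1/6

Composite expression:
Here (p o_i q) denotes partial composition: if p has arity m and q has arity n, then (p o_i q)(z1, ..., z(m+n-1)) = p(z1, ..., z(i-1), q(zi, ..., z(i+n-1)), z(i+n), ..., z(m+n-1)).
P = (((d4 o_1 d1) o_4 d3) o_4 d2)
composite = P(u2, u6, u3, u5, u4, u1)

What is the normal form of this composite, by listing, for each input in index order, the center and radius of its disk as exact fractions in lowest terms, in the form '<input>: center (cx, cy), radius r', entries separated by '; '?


Follow each u-input down from d4: c' goes to c + r*c', radius to r*r'.
tracing u2 down its 2-map path: center (-1/2, -1/2), radius 1/42
tracing u6 down its 2-map path: center (-3/7, -1/2), radius 1/42
tracing u3 down its 2-map path: center (-4/7, -3/7), radius 1/35
tracing u5 down its 3-map path: center (1/144, -11/24), radius 1/504
tracing u4 down its 3-map path: center (-1/144, -65/144), radius 1/504
tracing u1 down its 2-map path: center (1/24, -11/24), radius 1/54

u1: center (1/24, -11/24), radius 1/54; u2: center (-1/2, -1/2), radius 1/42; u3: center (-4/7, -3/7), radius 1/35; u4: center (-1/144, -65/144), radius 1/504; u5: center (1/144, -11/24), radius 1/504; u6: center (-3/7, -1/2), radius 1/42
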